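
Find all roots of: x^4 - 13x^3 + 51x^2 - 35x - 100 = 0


Let p(x) = x^4 - 13x^3 + 51x^2 - 35x - 100. By the rational root theorem (leading coefficient 1), any rational root is an integer divisor of 100: try ±1, ±2, ... in turn.
Test x = 1: value = -96 ≠ 0.
Test x = -1: value = 0 ✓, so (x + 1) is a factor.
Synthetic division by (x + 1): bring down 1; 1(-1) - 13 = -14; (-14)(-1) + 51 = 65; 65(-1) - 35 = -100; (-100)(-1) - 100 = 0 → quotient x^3 - 14x^2 + 65x - 100, remainder 0.
Continue with the quotient x^3 - 14x^2 + 65x - 100 (candidates must divide 100; re-test x = -1 first in case it repeats).
Test x = -1: value = -180 ≠ 0.
Test x = 2: value = -18 ≠ 0.
Test x = -2: value = -294 ≠ 0.
Test x = 4: value = 0 ✓, so (x - 4) is a factor.
Synthetic division by (x - 4): bring down 1; 1(4) - 14 = -10; (-10)(4) + 65 = 25; 25(4) - 100 = 0 → quotient x^2 - 10x + 25, remainder 0.
Solve the quadratic x^2 - 10x + 25 = 0: discriminant = (-10)^2 - 4(1)(25) = 100 - 100 = 0.
Discriminant = 0, so a double root: x = 10/2 = 5.
Collecting all roots found:

x = -1, x = 4, x = 5 (multiplicity 2)


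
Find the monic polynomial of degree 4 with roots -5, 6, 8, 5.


A monic polynomial with roots -5, 6, 8, 5 is:
p(x) = (x + 5)(x - 6)(x - 8)(x - 5)
After multiplying by (x + 5): x + 5
After multiplying by (x - 6): x^2 - x - 30
After multiplying by (x - 8): x^3 - 9x^2 - 22x + 240
After multiplying by (x - 5): x^4 - 14x^3 + 23x^2 + 350x - 1200

x^4 - 14x^3 + 23x^2 + 350x - 1200


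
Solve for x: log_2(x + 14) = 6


Convert to exponential form: x + 14 = 2^6 = 64
x = 64 - 14 = 50
Check: log_2(50 + 14) = log_2(64) = log_2(64) = 6 ✓

x = 50


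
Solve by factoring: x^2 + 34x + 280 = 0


We need two numbers that multiply to 280 and add to 34.
Those numbers are 14 and 20 (since 14 * 20 = 280 and 14 + 20 = 34).
So x^2 + 34x + 280 = (x + 14)(x + 20) = 0
Setting each factor to zero: x = -14 or x = -20

x = -20, x = -14


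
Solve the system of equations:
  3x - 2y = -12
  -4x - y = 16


Using Cramer's rule:
Determinant D = (3)(-1) - (-4)(-2) = -3 - 8 = -11
Dx = (-12)(-1) - (16)(-2) = 12 + 32 = 44
Dy = (3)(16) - (-4)(-12) = 48 - 48 = 0
x = Dx/D = 44/-11 = -4
y = Dy/D = 0/-11 = 0

x = -4, y = 0


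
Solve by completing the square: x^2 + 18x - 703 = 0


Start: x^2 + 18x - 703 = 0
Move constant: x^2 + 18x = 703
Half of 18 is 9, squared is 81
Add 81 to both sides: x^2 + 18x + 81 = 784
(x + 9)^2 = 784
x + 9 = ±28
x = -9 + 28 = 19 or x = -9 - 28 = -37

x = -37, x = 19


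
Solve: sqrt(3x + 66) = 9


Square both sides: 3x + 66 = 9^2 = 81
3x = 81 - 66 = 15
x = 5
Check: sqrt(3*5 + 66) = sqrt(81) = 9 ✓

x = 5


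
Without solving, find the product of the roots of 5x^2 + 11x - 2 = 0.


By Vieta's formulas for ax^2 + bx + c = 0:
  Sum of roots = -b/a
  Product of roots = c/a

Here a = 5, b = 11, c = -2
Sum = -(11)/5 = -11/5
Product = -2/5 = -2/5

Product = -2/5


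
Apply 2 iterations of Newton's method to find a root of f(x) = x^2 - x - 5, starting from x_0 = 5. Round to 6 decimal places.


Newton's method: x_(n+1) = x_n - f(x_n)/f'(x_n)
f(x) = x^2 - x - 5
f'(x) = 2x - 1

Iteration 1:
  f(5.000000) = 15.000000
  f'(5.000000) = 9.000000
  x_1 = 5.000000 - (15.000000)/(9.000000) = 3.333333

Iteration 2:
  f(3.333333) = 2.777778
  f'(3.333333) = 5.666667
  x_2 = 3.333333 - (2.777778)/(5.666667) = 2.843137

x_2 = 2.843137


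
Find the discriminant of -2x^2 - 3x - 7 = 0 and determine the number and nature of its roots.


For ax^2 + bx + c = 0, discriminant D = b^2 - 4ac
Here a = -2, b = -3, c = -7
D = (-3)^2 - 4(-2)(-7) = 9 - 56 = -47

D = -47 < 0
The equation has no real roots (2 complex conjugate roots).

Discriminant = -47, no real roots (2 complex conjugate roots)


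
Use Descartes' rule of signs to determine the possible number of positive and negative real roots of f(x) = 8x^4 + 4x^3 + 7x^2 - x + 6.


Descartes' rule of signs:

For positive roots, count sign changes in f(x) = 8x^4 + 4x^3 + 7x^2 - x + 6:
Signs of coefficients: +, +, +, -, +
Number of sign changes: 2
Possible positive real roots: 2, 0

For negative roots, examine f(-x) = 8x^4 - 4x^3 + 7x^2 + x + 6:
Signs of coefficients: +, -, +, +, +
Number of sign changes: 2
Possible negative real roots: 2, 0

Positive roots: 2 or 0; Negative roots: 2 or 0


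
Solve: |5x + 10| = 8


An absolute value equation |expr| = 8 gives two cases:
Case 1: 5x + 10 = 8
  5x = -2, so x = -2/5
Case 2: 5x + 10 = -8
  5x = -18, so x = -18/5

x = -18/5, x = -2/5


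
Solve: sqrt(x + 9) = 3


Square both sides: x + 9 = 3^2 = 9
x = 9 - 9 = 0
x = 0
Check: sqrt(1*0 + 9) = sqrt(9) = 3 ✓

x = 0


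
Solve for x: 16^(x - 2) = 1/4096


Express both sides with the same base.
1/4096 = 16^(-3)
Since the bases match, equate exponents: x - 2 = -3
So x = -3 - (-2) = -1

x = -1


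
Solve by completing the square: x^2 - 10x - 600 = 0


Start: x^2 - 10x - 600 = 0
Move constant: x^2 - 10x = 600
Half of -10 is -5, squared is 25
Add 25 to both sides: x^2 - 10x + 25 = 625
(x - 5)^2 = 625
x - 5 = ±25
x = 5 + 25 = 30 or x = 5 - 25 = -20

x = -20, x = 30


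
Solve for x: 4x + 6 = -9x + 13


Starting with: 4x + 6 = -9x + 13
Move all x terms to left: (4 + 9)x = 13 - 6
Simplify: 13x = 7
Divide both sides by 13: x = 7/13

x = 7/13


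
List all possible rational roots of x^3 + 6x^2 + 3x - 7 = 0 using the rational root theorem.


Rational root theorem: possible roots are ±p/q where:
  p divides the constant term (-7): p ∈ {1, 7}
  q divides the leading coefficient (1): q ∈ {1}

All possible rational roots: -7, -1, 1, 7

-7, -1, 1, 7


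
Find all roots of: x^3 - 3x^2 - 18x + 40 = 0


Let p(x) = x^3 - 3x^2 - 18x + 40. By the rational root theorem (leading coefficient 1), any rational root is an integer divisor of 40: try ±1, ±2, ... in turn.
Test x = 1: value = 20 ≠ 0.
Test x = -1: value = 54 ≠ 0.
Test x = 2: value = 0 ✓, so (x - 2) is a factor.
Synthetic division by (x - 2): bring down 1; 1(2) - 3 = -1; (-1)(2) - 18 = -20; (-20)(2) + 40 = 0 → quotient x^2 - x - 20, remainder 0.
Solve the quadratic x^2 - x - 20 = 0: discriminant = (-1)^2 - 4(1)(-20) = 1 + 80 = 81.
sqrt(81) = 9, so x = (1 ± 9)/2: x = 5 or x = -4.
Collecting all roots found:

x = -4, x = 2, x = 5


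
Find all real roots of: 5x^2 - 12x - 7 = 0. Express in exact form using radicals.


Using the quadratic formula: x = (-b ± sqrt(b^2 - 4ac)) / (2a)
Here a = 5, b = -12, c = -7
Discriminant = b^2 - 4ac = (-12)^2 - 4(5)(-7) = 144 + 140 = 284
Since discriminant = 284 > 0, there are two real roots.
x = (12 ± 2*sqrt(71)) / 10
Simplifying: x = (6 ± sqrt(71)) / 5
Numerically: x ≈ 2.8852 or x ≈ -0.4852

x = (6 + sqrt(71)) / 5 or x = (6 - sqrt(71)) / 5


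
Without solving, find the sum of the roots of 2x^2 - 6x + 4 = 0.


By Vieta's formulas for ax^2 + bx + c = 0:
  Sum of roots = -b/a
  Product of roots = c/a

Here a = 2, b = -6, c = 4
Sum = -(-6)/2 = 3
Product = 4/2 = 2

Sum = 3


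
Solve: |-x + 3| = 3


An absolute value equation |expr| = 3 gives two cases:
Case 1: -x + 3 = 3
  -x = 0, so x = 0
Case 2: -x + 3 = -3
  -x = -6, so x = 6

x = 0, x = 6


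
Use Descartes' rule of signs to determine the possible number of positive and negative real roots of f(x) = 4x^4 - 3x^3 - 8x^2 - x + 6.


Descartes' rule of signs:

For positive roots, count sign changes in f(x) = 4x^4 - 3x^3 - 8x^2 - x + 6:
Signs of coefficients: +, -, -, -, +
Number of sign changes: 2
Possible positive real roots: 2, 0

For negative roots, examine f(-x) = 4x^4 + 3x^3 - 8x^2 + x + 6:
Signs of coefficients: +, +, -, +, +
Number of sign changes: 2
Possible negative real roots: 2, 0

Positive roots: 2 or 0; Negative roots: 2 or 0


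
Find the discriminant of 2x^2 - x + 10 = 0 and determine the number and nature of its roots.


For ax^2 + bx + c = 0, discriminant D = b^2 - 4ac
Here a = 2, b = -1, c = 10
D = (-1)^2 - 4(2)(10) = 1 - 80 = -79

D = -79 < 0
The equation has no real roots (2 complex conjugate roots).

Discriminant = -79, no real roots (2 complex conjugate roots)


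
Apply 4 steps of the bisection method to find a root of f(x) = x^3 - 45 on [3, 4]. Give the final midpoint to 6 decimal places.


f(x) = x^3 - 45
f(3) = -18 < 0
f(4) = 19 > 0

Step 1: midpoint = (3.000000 + 4.000000)/2 = 3.500000
  f(3.500000) = -2.125000
  f(mid) < 0, so root is in [3.500000, 4.000000]

Step 2: midpoint = (3.500000 + 4.000000)/2 = 3.750000
  f(3.750000) = 7.734375
  f(mid) > 0, so root is in [3.500000, 3.750000]

Step 3: midpoint = (3.500000 + 3.750000)/2 = 3.625000
  f(3.625000) = 2.634766
  f(mid) > 0, so root is in [3.500000, 3.625000]

Step 4: midpoint = (3.500000 + 3.625000)/2 = 3.562500
  f(3.562500) = 0.213135
  f(mid) > 0, so root is in [3.500000, 3.562500]

midpoint = 3.562500


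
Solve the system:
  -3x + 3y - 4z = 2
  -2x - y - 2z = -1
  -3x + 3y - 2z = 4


Using Cramer's rule. Expand each determinant along the first row.
D  = (-3)*[(-1)*(-2) - (-2)*3] - 3*[(-2)*(-2) - (-2)*(-3)] + (-4)*[(-2)*3 - (-1)*(-3)]
  = (-3)*(8) - 3*(-2) + (-4)*(-9) = 18
Dx = 2*[(-1)*(-2) - (-2)*3] - 3*[(-1)*(-2) - (-2)*4] + (-4)*[(-1)*3 - (-1)*4]
  = 2*(8) - 3*(10) + (-4)*(1) = -18
Dy = (-3)*[(-1)*(-2) - (-2)*4] - 2*[(-2)*(-2) - (-2)*(-3)] + (-4)*[(-2)*4 - (-1)*(-3)]
  = (-3)*(10) - 2*(-2) + (-4)*(-11) = 18
Dz = (-3)*[(-1)*4 - (-1)*3] - 3*[(-2)*4 - (-1)*(-3)] + 2*[(-2)*3 - (-1)*(-3)]
  = (-3)*(-1) - 3*(-11) + 2*(-9) = 18
x = Dx/D = -18/18 = -1, y = Dy/D = 18/18 = 1, z = Dz/D = 18/18 = 1
Check eq1: (-3)(-1) + (3)(1) + (-4)(1) = 2 = 2 ✓
Check eq2: (-2)(-1) + (-1)(1) + (-2)(1) = -1 = -1 ✓
Check eq3: (-3)(-1) + (3)(1) + (-2)(1) = 4 = 4 ✓

x = -1, y = 1, z = 1


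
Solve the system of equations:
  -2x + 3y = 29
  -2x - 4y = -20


Using Cramer's rule:
Determinant D = (-2)(-4) - (-2)(3) = 8 + 6 = 14
Dx = (29)(-4) - (-20)(3) = -116 + 60 = -56
Dy = (-2)(-20) - (-2)(29) = 40 + 58 = 98
x = Dx/D = -56/14 = -4
y = Dy/D = 98/14 = 7

x = -4, y = 7


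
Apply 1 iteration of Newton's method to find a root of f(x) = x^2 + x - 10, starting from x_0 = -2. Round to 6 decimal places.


Newton's method: x_(n+1) = x_n - f(x_n)/f'(x_n)
f(x) = x^2 + x - 10
f'(x) = 2x + 1

Iteration 1:
  f(-2.000000) = -8.000000
  f'(-2.000000) = -3.000000
  x_1 = -2.000000 - (-8.000000)/(-3.000000) = -4.666667

x_1 = -4.666667


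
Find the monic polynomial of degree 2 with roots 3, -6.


A monic polynomial with roots 3, -6 is:
p(x) = (x - 3)(x + 6)
After multiplying by (x - 3): x - 3
After multiplying by (x + 6): x^2 + 3x - 18

x^2 + 3x - 18


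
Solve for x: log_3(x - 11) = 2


Convert to exponential form: x - 11 = 3^2 = 9
x = 9 + 11 = 20
Check: log_3(20 - 11) = log_3(9) = log_3(9) = 2 ✓

x = 20


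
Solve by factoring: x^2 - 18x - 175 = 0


We need two numbers that multiply to -175 and add to -18.
Those numbers are 7 and -25 (since 7 * (-25) = -175 and 7 + (-25) = -18).
So x^2 - 18x - 175 = (x + 7)(x - 25) = 0
Setting each factor to zero: x = -7 or x = 25

x = -7, x = 25


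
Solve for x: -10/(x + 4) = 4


Multiply both sides by (x + 4): -10 = 4(x + 4)
Distribute: -10 = 4x + 16
4x = -10 - 16 = -26
x = -13/2

x = -13/2


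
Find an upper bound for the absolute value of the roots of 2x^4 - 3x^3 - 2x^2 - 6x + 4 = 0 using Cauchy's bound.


Cauchy's bound: all roots r satisfy |r| <= 1 + max(|a_i/a_n|) for i = 0,...,n-1
where a_n is the leading coefficient.

Coefficients: [2, -3, -2, -6, 4]
Leading coefficient a_n = 2
Ratios |a_i/a_n|: 3/2, 1, 3, 2
Maximum ratio: 3
Cauchy's bound: |r| <= 1 + 3 = 4

Upper bound = 4


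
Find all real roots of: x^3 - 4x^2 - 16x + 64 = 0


Let p(x) = x^3 - 4x^2 - 16x + 64. By the rational root theorem (leading coefficient 1), any rational root is an integer divisor of 64: try ±1, ±2, ... in turn.
Test x = 1: value = 45 ≠ 0.
Test x = -1: value = 75 ≠ 0.
Test x = 2: value = 24 ≠ 0.
Test x = -2: value = 72 ≠ 0.
Test x = 4: value = 0 ✓, so (x - 4) is a factor.
Synthetic division by (x - 4): bring down 1; 1(4) - 4 = 0; 0(4) - 16 = -16; (-16)(4) + 64 = 0 → quotient x^2 - 16, remainder 0.
Solve the quadratic x^2 - 16 = 0: discriminant = 0^2 - 4(1)(-16) = 0 + 64 = 64.
sqrt(64) = 8, so x = (0 ± 8)/2: x = 4 or x = -4.

x = -4, x = 4 (multiplicity 2)


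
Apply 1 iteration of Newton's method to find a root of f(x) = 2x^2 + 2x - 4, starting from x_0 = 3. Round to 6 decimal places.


Newton's method: x_(n+1) = x_n - f(x_n)/f'(x_n)
f(x) = 2x^2 + 2x - 4
f'(x) = 4x + 2

Iteration 1:
  f(3.000000) = 20.000000
  f'(3.000000) = 14.000000
  x_1 = 3.000000 - (20.000000)/(14.000000) = 1.571429

x_1 = 1.571429


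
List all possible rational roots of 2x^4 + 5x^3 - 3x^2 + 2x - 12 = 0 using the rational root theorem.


Rational root theorem: possible roots are ±p/q where:
  p divides the constant term (-12): p ∈ {1, 2, 3, 4, 6, 12}
  q divides the leading coefficient (2): q ∈ {1, 2}

All possible rational roots: -12, -6, -4, -3, -2, -3/2, -1, -1/2, 1/2, 1, 3/2, 2, 3, 4, 6, 12

-12, -6, -4, -3, -2, -3/2, -1, -1/2, 1/2, 1, 3/2, 2, 3, 4, 6, 12


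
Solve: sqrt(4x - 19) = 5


Square both sides: 4x - 19 = 5^2 = 25
4x = 25 + 19 = 44
x = 11
Check: sqrt(4*11 - 19) = sqrt(25) = 5 ✓

x = 11


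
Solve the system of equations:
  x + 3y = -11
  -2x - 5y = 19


Using Cramer's rule:
Determinant D = (1)(-5) - (-2)(3) = -5 + 6 = 1
Dx = (-11)(-5) - (19)(3) = 55 - 57 = -2
Dy = (1)(19) - (-2)(-11) = 19 - 22 = -3
x = Dx/D = -2/1 = -2
y = Dy/D = -3/1 = -3

x = -2, y = -3


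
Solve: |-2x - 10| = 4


An absolute value equation |expr| = 4 gives two cases:
Case 1: -2x - 10 = 4
  -2x = 14, so x = -7
Case 2: -2x - 10 = -4
  -2x = 6, so x = -3

x = -7, x = -3


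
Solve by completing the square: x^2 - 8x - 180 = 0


Start: x^2 - 8x - 180 = 0
Move constant: x^2 - 8x = 180
Half of -8 is -4, squared is 16
Add 16 to both sides: x^2 - 8x + 16 = 196
(x - 4)^2 = 196
x - 4 = ±14
x = 4 + 14 = 18 or x = 4 - 14 = -10

x = -10, x = 18


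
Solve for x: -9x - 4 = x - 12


Starting with: -9x - 4 = x - 12
Move all x terms to left: (-9 - 1)x = -12 + 4
Simplify: -10x = -8
Divide both sides by -10: x = 4/5

x = 4/5


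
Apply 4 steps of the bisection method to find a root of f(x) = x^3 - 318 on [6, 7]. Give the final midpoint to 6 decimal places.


f(x) = x^3 - 318
f(6) = -102 < 0
f(7) = 25 > 0

Step 1: midpoint = (6.000000 + 7.000000)/2 = 6.500000
  f(6.500000) = -43.375000
  f(mid) < 0, so root is in [6.500000, 7.000000]

Step 2: midpoint = (6.500000 + 7.000000)/2 = 6.750000
  f(6.750000) = -10.453125
  f(mid) < 0, so root is in [6.750000, 7.000000]

Step 3: midpoint = (6.750000 + 7.000000)/2 = 6.875000
  f(6.875000) = 6.951172
  f(mid) > 0, so root is in [6.750000, 6.875000]

Step 4: midpoint = (6.750000 + 6.875000)/2 = 6.812500
  f(6.812500) = -1.830811
  f(mid) < 0, so root is in [6.812500, 6.875000]

midpoint = 6.812500


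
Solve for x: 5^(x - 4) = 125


Express both sides with the same base.
125 = 5^3
Since the bases match, equate exponents: x - 4 = 3
So x = 3 - (-4) = 7

x = 7


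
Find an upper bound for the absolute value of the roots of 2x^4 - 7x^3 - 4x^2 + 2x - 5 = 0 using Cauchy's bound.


Cauchy's bound: all roots r satisfy |r| <= 1 + max(|a_i/a_n|) for i = 0,...,n-1
where a_n is the leading coefficient.

Coefficients: [2, -7, -4, 2, -5]
Leading coefficient a_n = 2
Ratios |a_i/a_n|: 7/2, 2, 1, 5/2
Maximum ratio: 7/2
Cauchy's bound: |r| <= 1 + 7/2 = 9/2

Upper bound = 9/2


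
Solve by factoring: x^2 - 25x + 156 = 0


We need two numbers that multiply to 156 and add to -25.
Those numbers are -12 and -13 (since (-12) * (-13) = 156 and (-12) + (-13) = -25).
So x^2 - 25x + 156 = (x - 12)(x - 13) = 0
Setting each factor to zero: x = 12 or x = 13

x = 12, x = 13


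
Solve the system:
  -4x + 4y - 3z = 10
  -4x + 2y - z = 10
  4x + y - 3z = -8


Using Cramer's rule. Expand each determinant along the first row.
D  = (-4)*[2*(-3) - (-1)*1] - 4*[(-4)*(-3) - (-1)*4] + (-3)*[(-4)*1 - 2*4]
  = (-4)*(-5) - 4*(16) + (-3)*(-12) = -8
Dx = 10*[2*(-3) - (-1)*1] - 4*[10*(-3) - (-1)*(-8)] + (-3)*[10*1 - 2*(-8)]
  = 10*(-5) - 4*(-38) + (-3)*(26) = 24
Dy = (-4)*[10*(-3) - (-1)*(-8)] - 10*[(-4)*(-3) - (-1)*4] + (-3)*[(-4)*(-8) - 10*4]
  = (-4)*(-38) - 10*(16) + (-3)*(-8) = 16
Dz = (-4)*[2*(-8) - 10*1] - 4*[(-4)*(-8) - 10*4] + 10*[(-4)*1 - 2*4]
  = (-4)*(-26) - 4*(-8) + 10*(-12) = 16
x = Dx/D = 24/-8 = -3, y = Dy/D = 16/-8 = -2, z = Dz/D = 16/-8 = -2
Check eq1: (-4)(-3) + (4)(-2) + (-3)(-2) = 10 = 10 ✓
Check eq2: (-4)(-3) + (2)(-2) + (-1)(-2) = 10 = 10 ✓
Check eq3: (4)(-3) + (1)(-2) + (-3)(-2) = -8 = -8 ✓

x = -3, y = -2, z = -2


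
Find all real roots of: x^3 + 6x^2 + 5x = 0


The constant term is 0, so x = 0 is a root. Factor out x:
  x(x^2 + 6x + 5) = 0
Solve the quadratic x^2 + 6x + 5 = 0: discriminant = 6^2 - 4(1)(5) = 36 - 20 = 16.
sqrt(16) = 4, so x = (-6 ± 4)/2: x = -1 or x = -5.

x = -5, x = -1, x = 0


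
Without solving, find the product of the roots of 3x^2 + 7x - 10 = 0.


By Vieta's formulas for ax^2 + bx + c = 0:
  Sum of roots = -b/a
  Product of roots = c/a

Here a = 3, b = 7, c = -10
Sum = -(7)/3 = -7/3
Product = -10/3 = -10/3

Product = -10/3


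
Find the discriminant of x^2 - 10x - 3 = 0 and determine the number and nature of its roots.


For ax^2 + bx + c = 0, discriminant D = b^2 - 4ac
Here a = 1, b = -10, c = -3
D = (-10)^2 - 4(1)(-3) = 100 + 12 = 112

D = 112 > 0 but not a perfect square
The equation has 2 distinct real irrational roots.

Discriminant = 112, 2 distinct real irrational roots


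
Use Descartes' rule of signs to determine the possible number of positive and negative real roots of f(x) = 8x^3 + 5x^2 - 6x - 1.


Descartes' rule of signs:

For positive roots, count sign changes in f(x) = 8x^3 + 5x^2 - 6x - 1:
Signs of coefficients: +, +, -, -
Number of sign changes: 1
Possible positive real roots: 1

For negative roots, examine f(-x) = -8x^3 + 5x^2 + 6x - 1:
Signs of coefficients: -, +, +, -
Number of sign changes: 2
Possible negative real roots: 2, 0

Positive roots: 1; Negative roots: 2 or 0


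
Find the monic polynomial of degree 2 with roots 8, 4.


A monic polynomial with roots 8, 4 is:
p(x) = (x - 8)(x - 4)
After multiplying by (x - 8): x - 8
After multiplying by (x - 4): x^2 - 12x + 32

x^2 - 12x + 32


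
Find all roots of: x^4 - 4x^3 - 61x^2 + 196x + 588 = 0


Let p(x) = x^4 - 4x^3 - 61x^2 + 196x + 588. By the rational root theorem (leading coefficient 1), any rational root is an integer divisor of 588: try ±1, ±2, ... in turn.
Test x = 1: value = 720 ≠ 0.
Test x = -1: value = 336 ≠ 0.
Test x = 2: value = 720 ≠ 0.
Test x = -2: value = 0 ✓, so (x + 2) is a factor.
Synthetic division by (x + 2): bring down 1; 1(-2) - 4 = -6; (-6)(-2) - 61 = -49; (-49)(-2) + 196 = 294; 294(-2) + 588 = 0 → quotient x^3 - 6x^2 - 49x + 294, remainder 0.
Continue with the quotient x^3 - 6x^2 - 49x + 294 (candidates must divide 294; re-test x = -2 first in case it repeats).
Test x = -2: value = 360 ≠ 0.
Test x = 3: value = 120 ≠ 0.
Test x = -3: value = 360 ≠ 0.
Test x = 6: value = 0 ✓, so (x - 6) is a factor.
Synthetic division by (x - 6): bring down 1; 1(6) - 6 = 0; 0(6) - 49 = -49; (-49)(6) + 294 = 0 → quotient x^2 - 49, remainder 0.
Solve the quadratic x^2 - 49 = 0: discriminant = 0^2 - 4(1)(-49) = 0 + 196 = 196.
sqrt(196) = 14, so x = (0 ± 14)/2: x = 7 or x = -7.
Collecting all roots found:

x = -7, x = -2, x = 6, x = 7


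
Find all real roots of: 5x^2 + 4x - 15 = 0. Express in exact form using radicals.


Using the quadratic formula: x = (-b ± sqrt(b^2 - 4ac)) / (2a)
Here a = 5, b = 4, c = -15
Discriminant = b^2 - 4ac = 4^2 - 4(5)(-15) = 16 + 300 = 316
Since discriminant = 316 > 0, there are two real roots.
x = (-4 ± 2*sqrt(79)) / 10
Simplifying: x = (-2 ± sqrt(79)) / 5
Numerically: x ≈ 1.3776 or x ≈ -2.1776

x = (-2 + sqrt(79)) / 5 or x = (-2 - sqrt(79)) / 5


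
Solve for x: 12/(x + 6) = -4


Multiply both sides by (x + 6): 12 = -4(x + 6)
Distribute: 12 = -4x - 24
-4x = 12 + 24 = 36
x = -9

x = -9


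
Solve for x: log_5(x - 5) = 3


Convert to exponential form: x - 5 = 5^3 = 125
x = 125 + 5 = 130
Check: log_5(130 - 5) = log_5(125) = log_5(125) = 3 ✓

x = 130


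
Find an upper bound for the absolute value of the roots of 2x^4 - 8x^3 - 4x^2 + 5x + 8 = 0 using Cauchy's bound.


Cauchy's bound: all roots r satisfy |r| <= 1 + max(|a_i/a_n|) for i = 0,...,n-1
where a_n is the leading coefficient.

Coefficients: [2, -8, -4, 5, 8]
Leading coefficient a_n = 2
Ratios |a_i/a_n|: 4, 2, 5/2, 4
Maximum ratio: 4
Cauchy's bound: |r| <= 1 + 4 = 5

Upper bound = 5


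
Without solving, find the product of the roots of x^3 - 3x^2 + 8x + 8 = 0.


By Vieta's formulas for x^3 + bx^2 + cx + d = 0:
  r1 + r2 + r3 = -b/a = 3
  r1*r2 + r1*r3 + r2*r3 = c/a = 8
  r1*r2*r3 = -d/a = -8


Product = -8


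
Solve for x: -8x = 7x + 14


Starting with: -8x = 7x + 14
Move all x terms to left: (-8 - 7)x = 14 - 0
Simplify: -15x = 14
Divide both sides by -15: x = -14/15

x = -14/15


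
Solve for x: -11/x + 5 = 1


Subtract 5 from both sides: -11/x = -4
Multiply both sides by x: -11 = -4 * x
Divide by -4: x = 11/4

x = 11/4


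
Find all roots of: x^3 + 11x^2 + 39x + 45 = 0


Let p(x) = x^3 + 11x^2 + 39x + 45. By the rational root theorem (leading coefficient 1), any rational root is an integer divisor of 45: try ±1, ±2, ... in turn.
Test x = 1: value = 96 ≠ 0.
Test x = -1: value = 16 ≠ 0.
Test x = 3: value = 288 ≠ 0.
Test x = -3: value = 0 ✓, so (x + 3) is a factor.
Synthetic division by (x + 3): bring down 1; 1(-3) + 11 = 8; 8(-3) + 39 = 15; 15(-3) + 45 = 0 → quotient x^2 + 8x + 15, remainder 0.
Solve the quadratic x^2 + 8x + 15 = 0: discriminant = 8^2 - 4(1)(15) = 64 - 60 = 4.
sqrt(4) = 2, so x = (-8 ± 2)/2: x = -3 or x = -5.
Collecting all roots found:

x = -5, x = -3 (multiplicity 2)


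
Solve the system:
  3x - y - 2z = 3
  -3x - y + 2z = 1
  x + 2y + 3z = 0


Using Cramer's rule. Expand each determinant along the first row.
D  = 3*[(-1)*3 - 2*2] - (-1)*[(-3)*3 - 2*1] + (-2)*[(-3)*2 - (-1)*1]
  = 3*(-7) - (-1)*(-11) + (-2)*(-5) = -22
Dx = 3*[(-1)*3 - 2*2] - (-1)*[1*3 - 2*0] + (-2)*[1*2 - (-1)*0]
  = 3*(-7) - (-1)*(3) + (-2)*(2) = -22
Dy = 3*[1*3 - 2*0] - 3*[(-3)*3 - 2*1] + (-2)*[(-3)*0 - 1*1]
  = 3*(3) - 3*(-11) + (-2)*(-1) = 44
Dz = 3*[(-1)*0 - 1*2] - (-1)*[(-3)*0 - 1*1] + 3*[(-3)*2 - (-1)*1]
  = 3*(-2) - (-1)*(-1) + 3*(-5) = -22
x = Dx/D = -22/-22 = 1, y = Dy/D = 44/-22 = -2, z = Dz/D = -22/-22 = 1
Check eq1: (3)(1) + (-1)(-2) + (-2)(1) = 3 = 3 ✓
Check eq2: (-3)(1) + (-1)(-2) + (2)(1) = 1 = 1 ✓
Check eq3: (1)(1) + (2)(-2) + (3)(1) = 0 = 0 ✓

x = 1, y = -2, z = 1


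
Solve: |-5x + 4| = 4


An absolute value equation |expr| = 4 gives two cases:
Case 1: -5x + 4 = 4
  -5x = 0, so x = 0
Case 2: -5x + 4 = -4
  -5x = -8, so x = 8/5

x = 0, x = 8/5


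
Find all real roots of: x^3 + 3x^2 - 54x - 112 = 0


Let p(x) = x^3 + 3x^2 - 54x - 112. By the rational root theorem (leading coefficient 1), any rational root is an integer divisor of 112: try ±1, ±2, ... in turn.
Test x = 1: value = -162 ≠ 0.
Test x = -1: value = -56 ≠ 0.
Test x = 2: value = -200 ≠ 0.
Test x = -2: value = 0 ✓, so (x + 2) is a factor.
Synthetic division by (x + 2): bring down 1; 1(-2) + 3 = 1; 1(-2) - 54 = -56; (-56)(-2) - 112 = 0 → quotient x^2 + x - 56, remainder 0.
Solve the quadratic x^2 + x - 56 = 0: discriminant = 1^2 - 4(1)(-56) = 1 + 224 = 225.
sqrt(225) = 15, so x = (-1 ± 15)/2: x = 7 or x = -8.

x = -8, x = -2, x = 7


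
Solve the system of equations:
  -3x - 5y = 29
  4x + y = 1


Using Cramer's rule:
Determinant D = (-3)(1) - (4)(-5) = -3 + 20 = 17
Dx = (29)(1) - (1)(-5) = 29 + 5 = 34
Dy = (-3)(1) - (4)(29) = -3 - 116 = -119
x = Dx/D = 34/17 = 2
y = Dy/D = -119/17 = -7

x = 2, y = -7


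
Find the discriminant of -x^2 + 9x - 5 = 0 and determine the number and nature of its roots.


For ax^2 + bx + c = 0, discriminant D = b^2 - 4ac
Here a = -1, b = 9, c = -5
D = (9)^2 - 4(-1)(-5) = 81 - 20 = 61

D = 61 > 0 but not a perfect square
The equation has 2 distinct real irrational roots.

Discriminant = 61, 2 distinct real irrational roots


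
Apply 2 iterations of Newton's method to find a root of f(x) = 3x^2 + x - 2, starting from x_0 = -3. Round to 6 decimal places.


Newton's method: x_(n+1) = x_n - f(x_n)/f'(x_n)
f(x) = 3x^2 + x - 2
f'(x) = 6x + 1

Iteration 1:
  f(-3.000000) = 22.000000
  f'(-3.000000) = -17.000000
  x_1 = -3.000000 - (22.000000)/(-17.000000) = -1.705882

Iteration 2:
  f(-1.705882) = 5.024221
  f'(-1.705882) = -9.235294
  x_2 = -1.705882 - (5.024221)/(-9.235294) = -1.161858

x_2 = -1.161858


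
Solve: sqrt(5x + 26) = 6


Square both sides: 5x + 26 = 6^2 = 36
5x = 36 - 26 = 10
x = 2
Check: sqrt(5*2 + 26) = sqrt(36) = 6 ✓

x = 2


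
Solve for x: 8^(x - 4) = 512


Express both sides with the same base.
512 = 8^3
Since the bases match, equate exponents: x - 4 = 3
So x = 3 - (-4) = 7

x = 7


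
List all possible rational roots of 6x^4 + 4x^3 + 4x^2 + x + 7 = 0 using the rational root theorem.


Rational root theorem: possible roots are ±p/q where:
  p divides the constant term (7): p ∈ {1, 7}
  q divides the leading coefficient (6): q ∈ {1, 2, 3, 6}

All possible rational roots: -7, -7/2, -7/3, -7/6, -1, -1/2, -1/3, -1/6, 1/6, 1/3, 1/2, 1, 7/6, 7/3, 7/2, 7

-7, -7/2, -7/3, -7/6, -1, -1/2, -1/3, -1/6, 1/6, 1/3, 1/2, 1, 7/6, 7/3, 7/2, 7


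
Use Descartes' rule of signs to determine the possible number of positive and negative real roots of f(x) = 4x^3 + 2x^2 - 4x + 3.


Descartes' rule of signs:

For positive roots, count sign changes in f(x) = 4x^3 + 2x^2 - 4x + 3:
Signs of coefficients: +, +, -, +
Number of sign changes: 2
Possible positive real roots: 2, 0

For negative roots, examine f(-x) = -4x^3 + 2x^2 + 4x + 3:
Signs of coefficients: -, +, +, +
Number of sign changes: 1
Possible negative real roots: 1

Positive roots: 2 or 0; Negative roots: 1


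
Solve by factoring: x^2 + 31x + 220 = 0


We need two numbers that multiply to 220 and add to 31.
Those numbers are 20 and 11 (since 20 * 11 = 220 and 20 + 11 = 31).
So x^2 + 31x + 220 = (x + 20)(x + 11) = 0
Setting each factor to zero: x = -20 or x = -11

x = -20, x = -11


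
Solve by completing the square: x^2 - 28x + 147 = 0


Start: x^2 - 28x + 147 = 0
Move constant: x^2 - 28x = -147
Half of -28 is -14, squared is 196
Add 196 to both sides: x^2 - 28x + 196 = 49
(x - 14)^2 = 49
x - 14 = ±7
x = 14 + 7 = 21 or x = 14 - 7 = 7

x = 7, x = 21


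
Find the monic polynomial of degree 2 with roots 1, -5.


A monic polynomial with roots 1, -5 is:
p(x) = (x - 1)(x + 5)
After multiplying by (x - 1): x - 1
After multiplying by (x + 5): x^2 + 4x - 5

x^2 + 4x - 5


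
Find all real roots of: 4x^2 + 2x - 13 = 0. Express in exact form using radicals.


Using the quadratic formula: x = (-b ± sqrt(b^2 - 4ac)) / (2a)
Here a = 4, b = 2, c = -13
Discriminant = b^2 - 4ac = 2^2 - 4(4)(-13) = 4 + 208 = 212
Since discriminant = 212 > 0, there are two real roots.
x = (-2 ± 2*sqrt(53)) / 8
Simplifying: x = (-1 ± sqrt(53)) / 4
Numerically: x ≈ 1.5700 or x ≈ -2.0700

x = (-1 + sqrt(53)) / 4 or x = (-1 - sqrt(53)) / 4


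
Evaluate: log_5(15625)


We need the exponent such that 5^? = 15625
5^6 = 15625
Therefore log_5(15625) = 6

6


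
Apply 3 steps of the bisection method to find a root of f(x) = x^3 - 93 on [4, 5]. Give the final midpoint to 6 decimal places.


f(x) = x^3 - 93
f(4) = -29 < 0
f(5) = 32 > 0

Step 1: midpoint = (4.000000 + 5.000000)/2 = 4.500000
  f(4.500000) = -1.875000
  f(mid) < 0, so root is in [4.500000, 5.000000]

Step 2: midpoint = (4.500000 + 5.000000)/2 = 4.750000
  f(4.750000) = 14.171875
  f(mid) > 0, so root is in [4.500000, 4.750000]

Step 3: midpoint = (4.500000 + 4.750000)/2 = 4.625000
  f(4.625000) = 5.931641
  f(mid) > 0, so root is in [4.500000, 4.625000]

midpoint = 4.625000


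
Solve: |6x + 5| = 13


An absolute value equation |expr| = 13 gives two cases:
Case 1: 6x + 5 = 13
  6x = 8, so x = 4/3
Case 2: 6x + 5 = -13
  6x = -18, so x = -3

x = -3, x = 4/3


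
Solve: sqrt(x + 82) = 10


Square both sides: x + 82 = 10^2 = 100
x = 100 - 82 = 18
x = 18
Check: sqrt(1*18 + 82) = sqrt(100) = 10 ✓

x = 18


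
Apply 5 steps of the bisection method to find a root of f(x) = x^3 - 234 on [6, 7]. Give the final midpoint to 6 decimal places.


f(x) = x^3 - 234
f(6) = -18 < 0
f(7) = 109 > 0

Step 1: midpoint = (6.000000 + 7.000000)/2 = 6.500000
  f(6.500000) = 40.625000
  f(mid) > 0, so root is in [6.000000, 6.500000]

Step 2: midpoint = (6.000000 + 6.500000)/2 = 6.250000
  f(6.250000) = 10.140625
  f(mid) > 0, so root is in [6.000000, 6.250000]

Step 3: midpoint = (6.000000 + 6.250000)/2 = 6.125000
  f(6.125000) = -4.216797
  f(mid) < 0, so root is in [6.125000, 6.250000]

Step 4: midpoint = (6.125000 + 6.250000)/2 = 6.187500
  f(6.187500) = 2.889404
  f(mid) > 0, so root is in [6.125000, 6.187500]

Step 5: midpoint = (6.125000 + 6.187500)/2 = 6.156250
  f(6.156250) = -0.681732
  f(mid) < 0, so root is in [6.156250, 6.187500]

midpoint = 6.156250


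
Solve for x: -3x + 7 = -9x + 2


Starting with: -3x + 7 = -9x + 2
Move all x terms to left: (-3 + 9)x = 2 - 7
Simplify: 6x = -5
Divide both sides by 6: x = -5/6

x = -5/6


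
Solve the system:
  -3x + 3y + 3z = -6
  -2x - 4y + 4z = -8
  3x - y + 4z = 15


Using Cramer's rule. Expand each determinant along the first row.
D  = (-3)*[(-4)*4 - 4*(-1)] - 3*[(-2)*4 - 4*3] + 3*[(-2)*(-1) - (-4)*3]
  = (-3)*(-12) - 3*(-20) + 3*(14) = 138
Dx = (-6)*[(-4)*4 - 4*(-1)] - 3*[(-8)*4 - 4*15] + 3*[(-8)*(-1) - (-4)*15]
  = (-6)*(-12) - 3*(-92) + 3*(68) = 552
Dy = (-3)*[(-8)*4 - 4*15] - (-6)*[(-2)*4 - 4*3] + 3*[(-2)*15 - (-8)*3]
  = (-3)*(-92) - (-6)*(-20) + 3*(-6) = 138
Dz = (-3)*[(-4)*15 - (-8)*(-1)] - 3*[(-2)*15 - (-8)*3] + (-6)*[(-2)*(-1) - (-4)*3]
  = (-3)*(-68) - 3*(-6) + (-6)*(14) = 138
x = Dx/D = 552/138 = 4, y = Dy/D = 138/138 = 1, z = Dz/D = 138/138 = 1
Check eq1: (-3)(4) + (3)(1) + (3)(1) = -6 = -6 ✓
Check eq2: (-2)(4) + (-4)(1) + (4)(1) = -8 = -8 ✓
Check eq3: (3)(4) + (-1)(1) + (4)(1) = 15 = 15 ✓

x = 4, y = 1, z = 1


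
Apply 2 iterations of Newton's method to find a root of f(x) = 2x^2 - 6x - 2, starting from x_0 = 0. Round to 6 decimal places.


Newton's method: x_(n+1) = x_n - f(x_n)/f'(x_n)
f(x) = 2x^2 - 6x - 2
f'(x) = 4x - 6

Iteration 1:
  f(0.000000) = -2.000000
  f'(0.000000) = -6.000000
  x_1 = 0.000000 - (-2.000000)/(-6.000000) = -0.333333

Iteration 2:
  f(-0.333333) = 0.222222
  f'(-0.333333) = -7.333333
  x_2 = -0.333333 - (0.222222)/(-7.333333) = -0.303030

x_2 = -0.303030


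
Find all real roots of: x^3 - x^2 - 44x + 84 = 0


Let p(x) = x^3 - x^2 - 44x + 84. By the rational root theorem (leading coefficient 1), any rational root is an integer divisor of 84: try ±1, ±2, ... in turn.
Test x = 1: value = 40 ≠ 0.
Test x = -1: value = 126 ≠ 0.
Test x = 2: value = 0 ✓, so (x - 2) is a factor.
Synthetic division by (x - 2): bring down 1; 1(2) - 1 = 1; 1(2) - 44 = -42; (-42)(2) + 84 = 0 → quotient x^2 + x - 42, remainder 0.
Solve the quadratic x^2 + x - 42 = 0: discriminant = 1^2 - 4(1)(-42) = 1 + 168 = 169.
sqrt(169) = 13, so x = (-1 ± 13)/2: x = 6 or x = -7.

x = -7, x = 2, x = 6


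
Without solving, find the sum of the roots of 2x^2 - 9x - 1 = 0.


By Vieta's formulas for ax^2 + bx + c = 0:
  Sum of roots = -b/a
  Product of roots = c/a

Here a = 2, b = -9, c = -1
Sum = -(-9)/2 = 9/2
Product = -1/2 = -1/2

Sum = 9/2


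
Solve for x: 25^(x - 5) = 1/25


Express both sides with the same base.
1/25 = 25^(-1)
Since the bases match, equate exponents: x - 5 = -1
So x = -1 - (-5) = 4

x = 4


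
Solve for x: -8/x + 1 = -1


Subtract 1 from both sides: -8/x = -2
Multiply both sides by x: -8 = -2 * x
Divide by -2: x = 4

x = 4


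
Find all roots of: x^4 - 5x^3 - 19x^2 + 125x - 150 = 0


Let p(x) = x^4 - 5x^3 - 19x^2 + 125x - 150. By the rational root theorem (leading coefficient 1), any rational root is an integer divisor of 150: try ±1, ±2, ... in turn.
Test x = 1: value = -48 ≠ 0.
Test x = -1: value = -288 ≠ 0.
Test x = 2: value = 0 ✓, so (x - 2) is a factor.
Synthetic division by (x - 2): bring down 1; 1(2) - 5 = -3; (-3)(2) - 19 = -25; (-25)(2) + 125 = 75; 75(2) - 150 = 0 → quotient x^3 - 3x^2 - 25x + 75, remainder 0.
Continue with the quotient x^3 - 3x^2 - 25x + 75 (candidates must divide 75).
Test x = 3: value = 0 ✓, so (x - 3) is a factor.
Synthetic division by (x - 3): bring down 1; 1(3) - 3 = 0; 0(3) - 25 = -25; (-25)(3) + 75 = 0 → quotient x^2 - 25, remainder 0.
Solve the quadratic x^2 - 25 = 0: discriminant = 0^2 - 4(1)(-25) = 0 + 100 = 100.
sqrt(100) = 10, so x = (0 ± 10)/2: x = 5 or x = -5.
Collecting all roots found:

x = -5, x = 2, x = 3, x = 5


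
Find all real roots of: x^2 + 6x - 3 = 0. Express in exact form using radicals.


Using the quadratic formula: x = (-b ± sqrt(b^2 - 4ac)) / (2a)
Here a = 1, b = 6, c = -3
Discriminant = b^2 - 4ac = 6^2 - 4(1)(-3) = 36 + 12 = 48
Since discriminant = 48 > 0, there are two real roots.
x = (-6 ± 4*sqrt(3)) / 2
Simplifying: x = -3 ± 2*sqrt(3)
Numerically: x ≈ 0.4641 or x ≈ -6.4641

x = -3 + 2*sqrt(3) or x = -3 - 2*sqrt(3)


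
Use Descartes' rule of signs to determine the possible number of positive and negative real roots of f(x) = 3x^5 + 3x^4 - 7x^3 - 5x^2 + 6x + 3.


Descartes' rule of signs:

For positive roots, count sign changes in f(x) = 3x^5 + 3x^4 - 7x^3 - 5x^2 + 6x + 3:
Signs of coefficients: +, +, -, -, +, +
Number of sign changes: 2
Possible positive real roots: 2, 0

For negative roots, examine f(-x) = -3x^5 + 3x^4 + 7x^3 - 5x^2 - 6x + 3:
Signs of coefficients: -, +, +, -, -, +
Number of sign changes: 3
Possible negative real roots: 3, 1

Positive roots: 2 or 0; Negative roots: 3 or 1


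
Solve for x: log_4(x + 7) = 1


Convert to exponential form: x + 7 = 4^1 = 4
x = 4 - 7 = -3
Check: log_4(-3 + 7) = log_4(4) = log_4(4) = 1 ✓

x = -3


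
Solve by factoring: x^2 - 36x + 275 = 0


We need two numbers that multiply to 275 and add to -36.
Those numbers are -11 and -25 (since (-11) * (-25) = 275 and (-11) + (-25) = -36).
So x^2 - 36x + 275 = (x - 11)(x - 25) = 0
Setting each factor to zero: x = 11 or x = 25

x = 11, x = 25


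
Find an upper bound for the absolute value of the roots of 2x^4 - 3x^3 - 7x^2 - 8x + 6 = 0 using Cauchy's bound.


Cauchy's bound: all roots r satisfy |r| <= 1 + max(|a_i/a_n|) for i = 0,...,n-1
where a_n is the leading coefficient.

Coefficients: [2, -3, -7, -8, 6]
Leading coefficient a_n = 2
Ratios |a_i/a_n|: 3/2, 7/2, 4, 3
Maximum ratio: 4
Cauchy's bound: |r| <= 1 + 4 = 5

Upper bound = 5


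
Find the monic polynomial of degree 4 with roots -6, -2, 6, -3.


A monic polynomial with roots -6, -2, 6, -3 is:
p(x) = (x + 6)(x + 2)(x - 6)(x + 3)
After multiplying by (x + 6): x + 6
After multiplying by (x + 2): x^2 + 8x + 12
After multiplying by (x - 6): x^3 + 2x^2 - 36x - 72
After multiplying by (x + 3): x^4 + 5x^3 - 30x^2 - 180x - 216

x^4 + 5x^3 - 30x^2 - 180x - 216


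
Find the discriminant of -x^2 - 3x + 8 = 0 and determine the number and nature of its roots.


For ax^2 + bx + c = 0, discriminant D = b^2 - 4ac
Here a = -1, b = -3, c = 8
D = (-3)^2 - 4(-1)(8) = 9 + 32 = 41

D = 41 > 0 but not a perfect square
The equation has 2 distinct real irrational roots.

Discriminant = 41, 2 distinct real irrational roots


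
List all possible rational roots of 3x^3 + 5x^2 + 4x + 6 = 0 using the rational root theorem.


Rational root theorem: possible roots are ±p/q where:
  p divides the constant term (6): p ∈ {1, 2, 3, 6}
  q divides the leading coefficient (3): q ∈ {1, 3}

All possible rational roots: -6, -3, -2, -1, -2/3, -1/3, 1/3, 2/3, 1, 2, 3, 6

-6, -3, -2, -1, -2/3, -1/3, 1/3, 2/3, 1, 2, 3, 6


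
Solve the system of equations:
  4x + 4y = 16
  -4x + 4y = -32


Using Cramer's rule:
Determinant D = (4)(4) - (-4)(4) = 16 + 16 = 32
Dx = (16)(4) - (-32)(4) = 64 + 128 = 192
Dy = (4)(-32) - (-4)(16) = -128 + 64 = -64
x = Dx/D = 192/32 = 6
y = Dy/D = -64/32 = -2

x = 6, y = -2


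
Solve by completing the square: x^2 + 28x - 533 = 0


Start: x^2 + 28x - 533 = 0
Move constant: x^2 + 28x = 533
Half of 28 is 14, squared is 196
Add 196 to both sides: x^2 + 28x + 196 = 729
(x + 14)^2 = 729
x + 14 = ±27
x = -14 + 27 = 13 or x = -14 - 27 = -41

x = -41, x = 13


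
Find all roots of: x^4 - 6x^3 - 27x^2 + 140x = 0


The constant term is 0, so x = 0 is a root. Factor out x:
  x^3 - 6x^2 - 27x + 140 = 0
Let p(x) = x^3 - 6x^2 - 27x + 140. By the rational root theorem (leading coefficient 1), any rational root is an integer divisor of 140: try ±1, ±2, ... in turn.
Test x = 1: value = 108 ≠ 0.
Test x = -1: value = 160 ≠ 0.
Test x = 2: value = 70 ≠ 0.
Test x = -2: value = 162 ≠ 0.
Test x = 4: value = 0 ✓, so (x - 4) is a factor.
Synthetic division by (x - 4): bring down 1; 1(4) - 6 = -2; (-2)(4) - 27 = -35; (-35)(4) + 140 = 0 → quotient x^2 - 2x - 35, remainder 0.
Solve the quadratic x^2 - 2x - 35 = 0: discriminant = (-2)^2 - 4(1)(-35) = 4 + 140 = 144.
sqrt(144) = 12, so x = (2 ± 12)/2: x = 7 or x = -5.
Collecting all roots found:

x = -5, x = 0, x = 4, x = 7


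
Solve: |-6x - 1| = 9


An absolute value equation |expr| = 9 gives two cases:
Case 1: -6x - 1 = 9
  -6x = 10, so x = -5/3
Case 2: -6x - 1 = -9
  -6x = -8, so x = 4/3

x = -5/3, x = 4/3


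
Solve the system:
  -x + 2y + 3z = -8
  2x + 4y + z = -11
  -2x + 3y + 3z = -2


Using Cramer's rule. Expand each determinant along the first row.
D  = (-1)*[4*3 - 1*3] - 2*[2*3 - 1*(-2)] + 3*[2*3 - 4*(-2)]
  = (-1)*(9) - 2*(8) + 3*(14) = 17
Dx = (-8)*[4*3 - 1*3] - 2*[(-11)*3 - 1*(-2)] + 3*[(-11)*3 - 4*(-2)]
  = (-8)*(9) - 2*(-31) + 3*(-25) = -85
Dy = (-1)*[(-11)*3 - 1*(-2)] - (-8)*[2*3 - 1*(-2)] + 3*[2*(-2) - (-11)*(-2)]
  = (-1)*(-31) - (-8)*(8) + 3*(-26) = 17
Dz = (-1)*[4*(-2) - (-11)*3] - 2*[2*(-2) - (-11)*(-2)] + (-8)*[2*3 - 4*(-2)]
  = (-1)*(25) - 2*(-26) + (-8)*(14) = -85
x = Dx/D = -85/17 = -5, y = Dy/D = 17/17 = 1, z = Dz/D = -85/17 = -5
Check eq1: (-1)(-5) + (2)(1) + (3)(-5) = -8 = -8 ✓
Check eq2: (2)(-5) + (4)(1) + (1)(-5) = -11 = -11 ✓
Check eq3: (-2)(-5) + (3)(1) + (3)(-5) = -2 = -2 ✓

x = -5, y = 1, z = -5


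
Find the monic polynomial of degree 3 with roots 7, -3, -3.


A monic polynomial with roots 7, -3, -3 is:
p(x) = (x - 7)(x + 3)(x + 3)
After multiplying by (x - 7): x - 7
After multiplying by (x + 3): x^2 - 4x - 21
After multiplying by (x + 3): x^3 - x^2 - 33x - 63

x^3 - x^2 - 33x - 63


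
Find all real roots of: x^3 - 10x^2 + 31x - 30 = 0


Let p(x) = x^3 - 10x^2 + 31x - 30. By the rational root theorem (leading coefficient 1), any rational root is an integer divisor of 30: try ±1, ±2, ... in turn.
Test x = 1: value = -8 ≠ 0.
Test x = -1: value = -72 ≠ 0.
Test x = 2: value = 0 ✓, so (x - 2) is a factor.
Synthetic division by (x - 2): bring down 1; 1(2) - 10 = -8; (-8)(2) + 31 = 15; 15(2) - 30 = 0 → quotient x^2 - 8x + 15, remainder 0.
Solve the quadratic x^2 - 8x + 15 = 0: discriminant = (-8)^2 - 4(1)(15) = 64 - 60 = 4.
sqrt(4) = 2, so x = (8 ± 2)/2: x = 5 or x = 3.

x = 2, x = 3, x = 5


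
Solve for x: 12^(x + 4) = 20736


Express both sides with the same base.
20736 = 12^4
Since the bases match, equate exponents: x + 4 = 4
So x = 4 - (4) = 0

x = 0


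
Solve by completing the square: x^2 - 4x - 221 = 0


Start: x^2 - 4x - 221 = 0
Move constant: x^2 - 4x = 221
Half of -4 is -2, squared is 4
Add 4 to both sides: x^2 - 4x + 4 = 225
(x - 2)^2 = 225
x - 2 = ±15
x = 2 + 15 = 17 or x = 2 - 15 = -13

x = -13, x = 17


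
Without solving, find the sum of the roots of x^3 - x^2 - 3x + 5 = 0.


By Vieta's formulas for x^3 + bx^2 + cx + d = 0:
  r1 + r2 + r3 = -b/a = 1
  r1*r2 + r1*r3 + r2*r3 = c/a = -3
  r1*r2*r3 = -d/a = -5


Sum = 1


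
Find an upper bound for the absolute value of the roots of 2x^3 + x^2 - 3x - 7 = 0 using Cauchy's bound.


Cauchy's bound: all roots r satisfy |r| <= 1 + max(|a_i/a_n|) for i = 0,...,n-1
where a_n is the leading coefficient.

Coefficients: [2, 1, -3, -7]
Leading coefficient a_n = 2
Ratios |a_i/a_n|: 1/2, 3/2, 7/2
Maximum ratio: 7/2
Cauchy's bound: |r| <= 1 + 7/2 = 9/2

Upper bound = 9/2
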